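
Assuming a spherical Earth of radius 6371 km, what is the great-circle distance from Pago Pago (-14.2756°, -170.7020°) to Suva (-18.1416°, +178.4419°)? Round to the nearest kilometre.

Δλ = 178.4419 − -170.7020 = 349.1439°; wrapped into (−180°, 180°]: -10.8561°.
Δφ = -18.1416 − -14.2756 = -3.8660°.
a = sin²(Δφ/2) + cos φ₁ · cos φ₂ · sin²(Δλ/2) = 0.009379.
c = 2·atan2(√a, √(1−a)) = 0.19399 rad → d = 6371·c ≈ 1235.92 km.

1236 km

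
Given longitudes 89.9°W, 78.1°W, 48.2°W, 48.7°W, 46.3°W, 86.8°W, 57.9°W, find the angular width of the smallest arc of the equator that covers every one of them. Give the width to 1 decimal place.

43.6°

Sort the longitudes: -89.9°, -86.8°, -78.1°, -57.9°, -48.7°, -48.2°, -46.3°.
Eastward gaps between consecutive values (wrapping around): 3.1°, 8.7°, 20.2°, 9.2°, 0.5°, 1.9°, 316.4°.
Largest gap = 316.4° ⇒ minimal covering band is its complement: 360° − 316.4° = 43.6°.
Band runs from -89.9° eastward to -46.3°.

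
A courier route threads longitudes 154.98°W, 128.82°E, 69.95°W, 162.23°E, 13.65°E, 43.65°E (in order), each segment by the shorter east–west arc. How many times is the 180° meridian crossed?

3

Leg 1: -154.98° → +128.82°, shortest Δλ = -76.2° (west) — crosses 180°.
Leg 2: +128.82° → -69.95°, shortest Δλ = 161.23° (east) — crosses 180°.
Leg 3: -69.95° → +162.23°, shortest Δλ = -127.82° (west) — crosses 180°.
Leg 4: +162.23° → +13.65°, shortest Δλ = -148.58° (west) — does not cross 180°.
Leg 5: +13.65° → +43.65°, shortest Δλ = 30.0° (east) — does not cross 180°.
Total crossings: 3.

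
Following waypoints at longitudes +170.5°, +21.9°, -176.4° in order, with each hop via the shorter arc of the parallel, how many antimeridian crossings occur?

Leg 1: +170.5° → +21.9°, shortest Δλ = -148.6° (west) — does not cross 180°.
Leg 2: +21.9° → -176.4°, shortest Δλ = 161.7° (east) — crosses 180°.
Total crossings: 1.

1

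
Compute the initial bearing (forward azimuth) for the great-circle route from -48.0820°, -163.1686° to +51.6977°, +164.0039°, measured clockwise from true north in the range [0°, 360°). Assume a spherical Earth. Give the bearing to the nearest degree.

340°

Δλ = 164.0039 − -163.1686 = 327.1725°; wrapped into (−180°, 180°]: -32.8275°.
θ = atan2( sin Δλ · cos φ₂ , cos φ₁ · sin φ₂ − sin φ₁ · cos φ₂ · cos Δλ )
  = atan2(-0.33601, 0.91182) = -20.229° → normalised to [0°, 360°): 339.771°.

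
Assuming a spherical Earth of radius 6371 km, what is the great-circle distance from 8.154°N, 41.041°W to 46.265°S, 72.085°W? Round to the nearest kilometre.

6790 km

Δλ = -72.085 − -41.041 = -31.044°.
Δφ = -46.265 − 8.154 = -54.419°.
a = sin²(Δφ/2) + cos φ₁ · cos φ₂ · sin²(Δλ/2) = 0.258081.
c = 2·atan2(√a, √(1−a)) = 1.06576 rad → d = 6371·c ≈ 6789.97 km.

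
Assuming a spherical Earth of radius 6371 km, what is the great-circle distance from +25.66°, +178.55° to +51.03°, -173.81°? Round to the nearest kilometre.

2895 km

Δλ = -173.81 − 178.55 = -352.36°; wrapped into (−180°, 180°]: 7.64°.
Δφ = 51.03 − 25.66 = 25.37°.
a = sin²(Δφ/2) + cos φ₁ · cos φ₂ · sin²(Δλ/2) = 0.050736.
c = 2·atan2(√a, √(1−a)) = 0.45439 rad → d = 6371·c ≈ 2894.94 km.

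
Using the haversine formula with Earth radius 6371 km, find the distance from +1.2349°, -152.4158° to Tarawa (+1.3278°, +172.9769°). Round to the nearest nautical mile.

Δλ = 172.9769 − -152.4158 = 325.3927°; wrapped into (−180°, 180°]: -34.6073°.
Δφ = 1.3278 − 1.2349 = 0.0929°.
a = sin²(Δφ/2) + cos φ₁ · cos φ₂ · sin²(Δλ/2) = 0.088424.
c = 2·atan2(√a, √(1−a)) = 0.60386 rad → d = 6371·c ≈ 3847.18 km ≈ 2077.31 nmi.

2077 nmi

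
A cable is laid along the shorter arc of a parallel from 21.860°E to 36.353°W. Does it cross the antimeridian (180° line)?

No

Signed shortest Δλ = ((-36.353 − 21.860 + 180) mod 360) − 180 = -58.213°.
Going west by 58.213° from +21.860° reaches -36.353° without touching 180°.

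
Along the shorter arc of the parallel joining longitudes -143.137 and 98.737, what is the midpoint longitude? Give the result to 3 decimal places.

Signed shortest Δλ from -143.137° to +98.737° is -118.126°.
Midpoint longitude = -143.137° + (-118.126°)/2 = -143.137° − 59.063° = -202.200°.
Normalise into (−180°, 180°]: +157.800°.
(The naïve average (-143.137 + +98.737)/2 = -22.2° is on the wrong side of the globe.)

+157.800°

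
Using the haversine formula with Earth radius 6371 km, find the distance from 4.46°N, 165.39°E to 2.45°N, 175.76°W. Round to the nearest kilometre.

Δλ = -175.76 − 165.39 = -341.15°; wrapped into (−180°, 180°]: 18.85°.
Δφ = 2.45 − 4.46 = -2.01°.
a = sin²(Δφ/2) + cos φ₁ · cos φ₂ · sin²(Δλ/2) = 0.027018.
c = 2·atan2(√a, √(1−a)) = 0.33024 rad → d = 6371·c ≈ 2103.98 km.

2104 km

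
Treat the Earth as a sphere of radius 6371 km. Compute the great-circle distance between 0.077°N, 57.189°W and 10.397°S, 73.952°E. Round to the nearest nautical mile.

7826 nmi

Δλ = 73.952 − -57.189 = 131.141°.
Δφ = -10.397 − 0.077 = -10.474°.
a = sin²(Δφ/2) + cos φ₁ · cos φ₂ · sin²(Δλ/2) = 0.823677.
c = 2·atan2(√a, √(1−a)) = 2.27490 rad → d = 6371·c ≈ 14493.41 km ≈ 7825.82 nmi.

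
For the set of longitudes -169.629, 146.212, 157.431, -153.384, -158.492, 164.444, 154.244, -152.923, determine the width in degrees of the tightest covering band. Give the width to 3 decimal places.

Sort the longitudes: -169.629°, -158.492°, -153.384°, -152.923°, +146.212°, +154.244°, +157.431°, +164.444°.
Eastward gaps between consecutive values (wrapping around): 11.137°, 5.108°, 0.461°, 299.135°, 8.032°, 3.187°, 7.013°, 25.927°.
Largest gap = 299.135° ⇒ minimal covering band is its complement: 360° − 299.135° = 60.865°.
Band runs from +146.212° eastward to -152.923°, crossing the antimeridian.

60.865°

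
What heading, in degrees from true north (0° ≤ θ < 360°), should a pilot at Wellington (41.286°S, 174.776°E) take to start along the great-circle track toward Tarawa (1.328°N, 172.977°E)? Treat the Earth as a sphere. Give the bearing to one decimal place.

357.3°

Δλ = 172.977 − 174.776 = -1.799°.
θ = atan2( sin Δλ · cos φ₂ , cos φ₁ · sin φ₂ − sin φ₁ · cos φ₂ · cos Δλ )
  = atan2(-0.03138, 0.67673) = -2.655° → normalised to [0°, 360°): 357.345°.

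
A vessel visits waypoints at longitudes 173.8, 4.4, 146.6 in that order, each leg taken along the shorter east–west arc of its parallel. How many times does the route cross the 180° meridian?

0

Leg 1: +173.8° → +4.4°, shortest Δλ = -169.4° (west) — does not cross 180°.
Leg 2: +4.4° → +146.6°, shortest Δλ = 142.2° (east) — does not cross 180°.
Total crossings: 0.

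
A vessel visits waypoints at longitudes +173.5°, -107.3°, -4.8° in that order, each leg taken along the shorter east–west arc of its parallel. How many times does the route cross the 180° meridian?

1

Leg 1: +173.5° → -107.3°, shortest Δλ = 79.2° (east) — crosses 180°.
Leg 2: -107.3° → -4.8°, shortest Δλ = 102.5° (east) — does not cross 180°.
Total crossings: 1.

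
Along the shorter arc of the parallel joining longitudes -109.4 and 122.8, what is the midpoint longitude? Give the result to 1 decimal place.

-173.3°

Signed shortest Δλ from -109.4° to +122.8° is -127.8°.
Midpoint longitude = -109.4° + (-127.8°)/2 = -109.4° − 63.9° = -173.3°.
(The naïve average (-109.4 + +122.8)/2 = 6.7° is on the wrong side of the globe.)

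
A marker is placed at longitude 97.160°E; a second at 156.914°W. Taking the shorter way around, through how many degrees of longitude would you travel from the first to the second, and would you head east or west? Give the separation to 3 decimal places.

105.926° east

Raw difference: -156.914 − 97.160 = -254.074°.
Normalise into (−180°, 180°]: -254.074° + 360° = 105.926°.
Positive ⇒ the second point lies to the east; separation 105.926°.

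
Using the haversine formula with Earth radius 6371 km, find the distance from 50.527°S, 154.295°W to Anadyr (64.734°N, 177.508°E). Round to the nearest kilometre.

13045 km

Δλ = 177.508 − -154.295 = 331.803°; wrapped into (−180°, 180°]: -28.197°.
Δφ = 64.734 − -50.527 = 115.261°.
a = sin²(Δφ/2) + cos φ₁ · cos φ₂ · sin²(Δλ/2) = 0.729471.
c = 2·atan2(√a, √(1−a)) = 2.04760 rad → d = 6371·c ≈ 13045.26 km.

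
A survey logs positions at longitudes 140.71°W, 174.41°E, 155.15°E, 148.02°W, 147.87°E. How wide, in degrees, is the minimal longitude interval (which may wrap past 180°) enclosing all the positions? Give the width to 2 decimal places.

Sort the longitudes: -148.02°, -140.71°, +147.87°, +155.15°, +174.41°.
Eastward gaps between consecutive values (wrapping around): 7.31°, 288.58°, 7.28°, 19.26°, 37.57°.
Largest gap = 288.58° ⇒ minimal covering band is its complement: 360° − 288.58° = 71.42°.
Band runs from +147.87° eastward to -140.71°, crossing the antimeridian.

71.42°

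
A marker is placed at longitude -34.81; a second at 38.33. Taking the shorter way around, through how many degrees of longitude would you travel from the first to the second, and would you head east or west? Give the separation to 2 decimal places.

Raw difference: 38.33 − -34.81 = 73.14°.
Normalise into (−180°, 180°]: 73.14° stays 73.14°.
Positive ⇒ the second point lies to the east; separation 73.14°.

73.14° east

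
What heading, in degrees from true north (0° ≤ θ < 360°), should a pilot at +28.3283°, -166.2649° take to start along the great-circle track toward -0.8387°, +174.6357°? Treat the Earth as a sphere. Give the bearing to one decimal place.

215.3°

Δλ = 174.6357 − -166.2649 = 340.9006°; wrapped into (−180°, 180°]: -19.0994°.
θ = atan2( sin Δλ · cos φ₂ , cos φ₁ · sin φ₂ − sin φ₁ · cos φ₂ · cos Δλ )
  = atan2(-0.32717, -0.46124) = -144.651° → normalised to [0°, 360°): 215.349°.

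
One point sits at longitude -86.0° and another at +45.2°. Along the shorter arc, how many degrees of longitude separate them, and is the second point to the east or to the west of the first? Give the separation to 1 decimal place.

131.2° east

Raw difference: 45.2 − -86.0 = 131.2°.
Normalise into (−180°, 180°]: 131.2° stays 131.2°.
Positive ⇒ the second point lies to the east; separation 131.2°.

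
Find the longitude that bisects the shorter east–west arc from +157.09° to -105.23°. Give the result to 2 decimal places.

Signed shortest Δλ from +157.09° to -105.23° is +97.68°.
Midpoint longitude = +157.09° + (+97.68°)/2 = +157.09° + 48.84° = +205.93°.
Normalise into (−180°, 180°]: -154.07°.
(The naïve average (+157.09 + -105.23)/2 = 25.93° is on the wrong side of the globe.)

-154.07°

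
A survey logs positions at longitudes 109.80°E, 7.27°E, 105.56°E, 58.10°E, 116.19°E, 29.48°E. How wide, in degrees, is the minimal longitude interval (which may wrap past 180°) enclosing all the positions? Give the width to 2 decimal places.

108.92°

Sort the longitudes: +7.27°, +29.48°, +58.10°, +105.56°, +109.80°, +116.19°.
Eastward gaps between consecutive values (wrapping around): 22.21°, 28.62°, 47.46°, 4.24°, 6.39°, 251.08°.
Largest gap = 251.08° ⇒ minimal covering band is its complement: 360° − 251.08° = 108.92°.
Band runs from +7.27° eastward to +116.19°.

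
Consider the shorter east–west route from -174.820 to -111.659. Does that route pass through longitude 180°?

Signed shortest Δλ = ((-111.659 − -174.820 + 180) mod 360) − 180 = 63.161°.
Going east by 63.161° from -174.820° reaches -111.659° without touching 180°.

No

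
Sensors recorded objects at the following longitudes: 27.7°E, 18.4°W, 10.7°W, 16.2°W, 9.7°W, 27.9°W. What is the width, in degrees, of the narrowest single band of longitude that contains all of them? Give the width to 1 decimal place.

Sort the longitudes: -27.9°, -18.4°, -16.2°, -10.7°, -9.7°, +27.7°.
Eastward gaps between consecutive values (wrapping around): 9.5°, 2.2°, 5.5°, 1.0°, 37.4°, 304.4°.
Largest gap = 304.4° ⇒ minimal covering band is its complement: 360° − 304.4° = 55.6°.
Band runs from -27.9° eastward to +27.7°.

55.6°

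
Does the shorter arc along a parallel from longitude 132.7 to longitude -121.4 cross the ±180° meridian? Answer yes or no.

Naïve |-121.4 − 132.7| = 254.1° > 180°, so the shorter arc goes the other way round — across 180°.
Signed shortest Δλ = ((-121.4 − 132.7 + 180) mod 360) − 180 = 105.9°.
Going east by 105.9° from +132.7° passes through 180° before reaching -121.4°.

Yes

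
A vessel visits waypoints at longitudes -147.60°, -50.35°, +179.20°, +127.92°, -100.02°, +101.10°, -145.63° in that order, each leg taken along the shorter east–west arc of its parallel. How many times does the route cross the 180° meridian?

Leg 1: -147.60° → -50.35°, shortest Δλ = 97.25° (east) — does not cross 180°.
Leg 2: -50.35° → +179.20°, shortest Δλ = -130.45° (west) — crosses 180°.
Leg 3: +179.20° → +127.92°, shortest Δλ = -51.28° (west) — does not cross 180°.
Leg 4: +127.92° → -100.02°, shortest Δλ = 132.06° (east) — crosses 180°.
Leg 5: -100.02° → +101.10°, shortest Δλ = -158.88° (west) — crosses 180°.
Leg 6: +101.10° → -145.63°, shortest Δλ = 113.27° (east) — crosses 180°.
Total crossings: 4.

4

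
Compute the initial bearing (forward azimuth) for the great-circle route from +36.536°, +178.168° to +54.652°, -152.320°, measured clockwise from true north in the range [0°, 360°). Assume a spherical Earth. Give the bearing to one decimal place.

38.7°

Δλ = -152.320 − 178.168 = -330.488°; wrapped into (−180°, 180°]: 29.512°.
θ = atan2( sin Δλ · cos φ₂ , cos φ₁ · sin φ₂ − sin φ₁ · cos φ₂ · cos Δλ )
  = atan2(0.28499, 0.35563) = 38.708° → normalised to [0°, 360°): 38.708°.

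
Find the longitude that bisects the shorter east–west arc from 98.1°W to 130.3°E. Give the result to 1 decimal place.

163.9°W

Signed shortest Δλ from -98.1° to +130.3° is -131.6°.
Midpoint longitude = -98.1° + (-131.6°)/2 = -98.1° − 65.8° = -163.9°.
(The naïve average (-98.1 + +130.3)/2 = 16.1° is on the wrong side of the globe.)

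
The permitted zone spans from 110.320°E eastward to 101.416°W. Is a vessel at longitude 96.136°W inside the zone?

Band width going east from +110.320° to -101.416°: ((-101.416 − 110.320) mod 360) = 148.264°.
Offset of -96.136° east of the west edge: ((-96.136 − 110.320) mod 360) = 153.544°.
153.544° > 148.264° ⇒ outside.

No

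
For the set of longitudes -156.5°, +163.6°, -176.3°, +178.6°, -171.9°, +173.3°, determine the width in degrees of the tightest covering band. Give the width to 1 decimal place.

39.9°

Sort the longitudes: -176.3°, -171.9°, -156.5°, +163.6°, +173.3°, +178.6°.
Eastward gaps between consecutive values (wrapping around): 4.4°, 15.4°, 320.1°, 9.7°, 5.3°, 5.1°.
Largest gap = 320.1° ⇒ minimal covering band is its complement: 360° − 320.1° = 39.9°.
Band runs from +163.6° eastward to -156.5°, crossing the antimeridian.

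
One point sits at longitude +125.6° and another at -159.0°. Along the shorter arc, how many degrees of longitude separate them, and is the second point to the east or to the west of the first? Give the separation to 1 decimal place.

Raw difference: -159.0 − 125.6 = -284.6°.
Normalise into (−180°, 180°]: -284.6° + 360° = 75.4°.
Positive ⇒ the second point lies to the east; separation 75.4°.

75.4° east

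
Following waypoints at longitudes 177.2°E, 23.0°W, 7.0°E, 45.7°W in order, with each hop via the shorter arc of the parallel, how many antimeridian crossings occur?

Leg 1: +177.2° → -23.0°, shortest Δλ = 159.8° (east) — crosses 180°.
Leg 2: -23.0° → +7.0°, shortest Δλ = 30.0° (east) — does not cross 180°.
Leg 3: +7.0° → -45.7°, shortest Δλ = -52.7° (west) — does not cross 180°.
Total crossings: 1.

1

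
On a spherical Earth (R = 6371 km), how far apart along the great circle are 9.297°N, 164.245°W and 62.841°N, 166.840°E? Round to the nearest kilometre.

6388 km

Δλ = 166.840 − -164.245 = 331.085°; wrapped into (−180°, 180°]: -28.915°.
Δφ = 62.841 − 9.297 = 53.544°.
a = sin²(Δφ/2) + cos φ₁ · cos φ₂ · sin²(Δλ/2) = 0.230975.
c = 2·atan2(√a, √(1−a)) = 1.00268 rad → d = 6371·c ≈ 6388.04 km.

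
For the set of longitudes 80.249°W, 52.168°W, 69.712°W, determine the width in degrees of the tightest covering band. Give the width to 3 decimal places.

28.081°

Sort the longitudes: -80.249°, -69.712°, -52.168°.
Eastward gaps between consecutive values (wrapping around): 10.537°, 17.544°, 331.919°.
Largest gap = 331.919° ⇒ minimal covering band is its complement: 360° − 331.919° = 28.081°.
Band runs from -80.249° eastward to -52.168°.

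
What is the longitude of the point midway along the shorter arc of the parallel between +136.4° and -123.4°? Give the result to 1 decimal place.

-173.5°

Signed shortest Δλ from +136.4° to -123.4° is +100.2°.
Midpoint longitude = +136.4° + (+100.2°)/2 = +136.4° + 50.1° = +186.5°.
Normalise into (−180°, 180°]: -173.5°.
(The naïve average (+136.4 + -123.4)/2 = 6.5° is on the wrong side of the globe.)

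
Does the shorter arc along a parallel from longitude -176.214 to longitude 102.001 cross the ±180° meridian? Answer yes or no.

Naïve |102.001 − -176.214| = 278.215° > 180°, so the shorter arc goes the other way round — across 180°.
Signed shortest Δλ = ((102.001 − -176.214 + 180) mod 360) − 180 = -81.785°.
Going west by 81.785° from -176.214° passes through 180° before reaching +102.001°.

Yes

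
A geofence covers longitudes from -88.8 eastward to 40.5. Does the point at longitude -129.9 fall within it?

No

Band width going east from -88.8° to +40.5°: ((40.5 − -88.8) mod 360) = 129.3°.
Offset of -129.9° east of the west edge: ((-129.9 − -88.8) mod 360) = 318.9°.
318.9° > 129.3° ⇒ outside.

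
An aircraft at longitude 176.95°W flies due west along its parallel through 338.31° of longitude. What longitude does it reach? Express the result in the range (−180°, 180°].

Start at -176.95°; shift −338.31° → -515.26°.
-515.26° lies outside (−180°, 180°]; add 360° → -155.26°.

155.26°W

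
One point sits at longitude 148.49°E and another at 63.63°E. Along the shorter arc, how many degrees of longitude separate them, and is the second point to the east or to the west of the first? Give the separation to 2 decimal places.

84.86° west

Raw difference: 63.63 − 148.49 = -84.86°.
Normalise into (−180°, 180°]: -84.86° stays -84.86°.
Negative ⇒ the second point lies to the west; separation 84.86°.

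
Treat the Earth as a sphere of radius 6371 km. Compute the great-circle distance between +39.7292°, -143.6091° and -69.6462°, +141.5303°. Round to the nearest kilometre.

Δλ = 141.5303 − -143.6091 = 285.1394°; wrapped into (−180°, 180°]: -74.8606°.
Δφ = -69.6462 − 39.7292 = -109.3754°.
a = sin²(Δφ/2) + cos φ₁ · cos φ₂ · sin²(Δλ/2) = 0.764695.
c = 2·atan2(√a, √(1−a)) = 2.12868 rad → d = 6371·c ≈ 13561.81 km.

13562 km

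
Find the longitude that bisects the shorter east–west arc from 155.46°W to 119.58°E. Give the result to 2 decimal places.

Signed shortest Δλ from -155.46° to +119.58° is -84.96°.
Midpoint longitude = -155.46° + (-84.96°)/2 = -155.46° − 42.48° = -197.94°.
Normalise into (−180°, 180°]: +162.06°.
(The naïve average (-155.46 + +119.58)/2 = -17.94° is on the wrong side of the globe.)

162.06°E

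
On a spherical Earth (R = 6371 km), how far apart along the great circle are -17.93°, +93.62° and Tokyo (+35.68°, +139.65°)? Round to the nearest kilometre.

Δλ = 139.65 − 93.62 = 46.03°.
Δφ = 35.68 − -17.93 = 53.61°.
a = sin²(Δφ/2) + cos φ₁ · cos φ₂ · sin²(Δλ/2) = 0.321496.
c = 2·atan2(√a, √(1−a)) = 1.20573 rad → d = 6371·c ≈ 7681.73 km.

7682 km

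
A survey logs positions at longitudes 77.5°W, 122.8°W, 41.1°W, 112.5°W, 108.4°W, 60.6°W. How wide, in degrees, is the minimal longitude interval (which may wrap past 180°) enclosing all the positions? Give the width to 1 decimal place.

81.7°

Sort the longitudes: -122.8°, -112.5°, -108.4°, -77.5°, -60.6°, -41.1°.
Eastward gaps between consecutive values (wrapping around): 10.3°, 4.1°, 30.9°, 16.9°, 19.5°, 278.3°.
Largest gap = 278.3° ⇒ minimal covering band is its complement: 360° − 278.3° = 81.7°.
Band runs from -122.8° eastward to -41.1°.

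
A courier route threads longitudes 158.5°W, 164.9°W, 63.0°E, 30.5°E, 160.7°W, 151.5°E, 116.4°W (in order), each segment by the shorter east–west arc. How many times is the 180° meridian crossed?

4

Leg 1: -158.5° → -164.9°, shortest Δλ = -6.4° (west) — does not cross 180°.
Leg 2: -164.9° → +63.0°, shortest Δλ = -132.1° (west) — crosses 180°.
Leg 3: +63.0° → +30.5°, shortest Δλ = -32.5° (west) — does not cross 180°.
Leg 4: +30.5° → -160.7°, shortest Δλ = 168.8° (east) — crosses 180°.
Leg 5: -160.7° → +151.5°, shortest Δλ = -47.8° (west) — crosses 180°.
Leg 6: +151.5° → -116.4°, shortest Δλ = 92.1° (east) — crosses 180°.
Total crossings: 4.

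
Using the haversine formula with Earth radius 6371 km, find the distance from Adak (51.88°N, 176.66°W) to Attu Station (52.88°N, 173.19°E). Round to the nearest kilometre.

697 km

Δλ = 173.19 − -176.66 = 349.85°; wrapped into (−180°, 180°]: -10.15°.
Δφ = 52.88 − 51.88 = 1.00°.
a = sin²(Δφ/2) + cos φ₁ · cos φ₂ · sin²(Δλ/2) = 0.002991.
c = 2·atan2(√a, √(1−a)) = 0.10944 rad → d = 6371·c ≈ 697.24 km.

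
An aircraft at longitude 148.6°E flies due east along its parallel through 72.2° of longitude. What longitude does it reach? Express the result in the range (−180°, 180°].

Start at +148.6°; shift +72.2° → +220.8°.
+220.8° lies outside (−180°, 180°]; subtract 360° → -139.2°.

139.2°W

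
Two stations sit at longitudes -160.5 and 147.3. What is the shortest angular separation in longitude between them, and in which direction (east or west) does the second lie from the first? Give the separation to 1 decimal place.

Raw difference: 147.3 − -160.5 = 307.8°.
Normalise into (−180°, 180°]: 307.8° − 360° = -52.2°.
Negative ⇒ the second point lies to the west; separation 52.2°.

52.2° west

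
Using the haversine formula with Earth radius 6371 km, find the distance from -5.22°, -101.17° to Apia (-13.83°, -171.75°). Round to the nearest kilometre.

7775 km

Δλ = -171.75 − -101.17 = -70.58°.
Δφ = -13.83 − -5.22 = -8.61°.
a = sin²(Δφ/2) + cos φ₁ · cos φ₂ · sin²(Δλ/2) = 0.328370.
c = 2·atan2(√a, √(1−a)) = 1.22041 rad → d = 6371·c ≈ 7775.23 km.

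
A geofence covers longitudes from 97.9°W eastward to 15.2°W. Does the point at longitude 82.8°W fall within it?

Yes

Band width going east from -97.9° to -15.2°: ((-15.2 − -97.9) mod 360) = 82.7°.
Offset of -82.8° east of the west edge: ((-82.8 − -97.9) mod 360) = 15.1°.
15.1° ≤ 82.7° ⇒ inside.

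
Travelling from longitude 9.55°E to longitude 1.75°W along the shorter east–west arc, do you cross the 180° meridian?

No

Signed shortest Δλ = ((-1.75 − 9.55 + 180) mod 360) − 180 = -11.3°.
Going west by 11.3° from +9.55° reaches -1.75° without touching 180°.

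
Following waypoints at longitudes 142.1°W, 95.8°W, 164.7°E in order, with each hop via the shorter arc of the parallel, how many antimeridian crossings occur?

Leg 1: -142.1° → -95.8°, shortest Δλ = 46.3° (east) — does not cross 180°.
Leg 2: -95.8° → +164.7°, shortest Δλ = -99.5° (west) — crosses 180°.
Total crossings: 1.

1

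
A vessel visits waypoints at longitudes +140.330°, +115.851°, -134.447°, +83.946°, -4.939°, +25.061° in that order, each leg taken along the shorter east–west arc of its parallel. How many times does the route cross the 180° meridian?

Leg 1: +140.330° → +115.851°, shortest Δλ = -24.479° (west) — does not cross 180°.
Leg 2: +115.851° → -134.447°, shortest Δλ = 109.702° (east) — crosses 180°.
Leg 3: -134.447° → +83.946°, shortest Δλ = -141.607° (west) — crosses 180°.
Leg 4: +83.946° → -4.939°, shortest Δλ = -88.885° (west) — does not cross 180°.
Leg 5: -4.939° → +25.061°, shortest Δλ = 30.0° (east) — does not cross 180°.
Total crossings: 2.

2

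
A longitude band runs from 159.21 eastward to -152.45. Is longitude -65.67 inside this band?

No

Band width going east from +159.21° to -152.45°: ((-152.45 − 159.21) mod 360) = 48.34°.
Offset of -65.67° east of the west edge: ((-65.67 − 159.21) mod 360) = 135.12°.
135.12° > 48.34° ⇒ outside.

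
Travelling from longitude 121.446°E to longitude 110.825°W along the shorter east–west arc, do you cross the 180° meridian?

Naïve |-110.825 − 121.446| = 232.271° > 180°, so the shorter arc goes the other way round — across 180°.
Signed shortest Δλ = ((-110.825 − 121.446 + 180) mod 360) − 180 = 127.729°.
Going east by 127.729° from +121.446° passes through 180° before reaching -110.825°.

Yes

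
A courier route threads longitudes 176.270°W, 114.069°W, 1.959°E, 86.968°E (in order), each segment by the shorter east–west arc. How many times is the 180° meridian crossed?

Leg 1: -176.270° → -114.069°, shortest Δλ = 62.201° (east) — does not cross 180°.
Leg 2: -114.069° → +1.959°, shortest Δλ = 116.028° (east) — does not cross 180°.
Leg 3: +1.959° → +86.968°, shortest Δλ = 85.009° (east) — does not cross 180°.
Total crossings: 0.

0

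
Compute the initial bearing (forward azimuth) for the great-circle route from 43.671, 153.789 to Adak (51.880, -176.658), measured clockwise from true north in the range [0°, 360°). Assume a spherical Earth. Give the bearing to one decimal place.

56.9°

Δλ = -176.658 − 153.789 = -330.447°; wrapped into (−180°, 180°]: 29.553°.
θ = atan2( sin Δλ · cos φ₂ , cos φ₁ · sin φ₂ − sin φ₁ · cos φ₂ · cos Δλ )
  = atan2(0.30448, 0.19824) = 56.932° → normalised to [0°, 360°): 56.932°.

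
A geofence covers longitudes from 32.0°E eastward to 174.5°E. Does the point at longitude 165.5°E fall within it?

Band width going east from +32.0° to +174.5°: ((174.5 − 32.0) mod 360) = 142.5°.
Offset of +165.5° east of the west edge: ((165.5 − 32.0) mod 360) = 133.5°.
133.5° ≤ 142.5° ⇒ inside.

Yes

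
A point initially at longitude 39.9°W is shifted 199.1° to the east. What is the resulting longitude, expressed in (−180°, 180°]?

Start at -39.9°; shift +199.1° → +159.2°.
+159.2° already lies in (−180°, 180°].

159.2°E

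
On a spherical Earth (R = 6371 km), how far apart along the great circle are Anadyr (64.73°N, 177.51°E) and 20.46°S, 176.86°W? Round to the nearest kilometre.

9485 km

Δλ = -176.86 − 177.51 = -354.37°; wrapped into (−180°, 180°]: 5.63°.
Δφ = -20.46 − 64.73 = -85.19°.
a = sin²(Δφ/2) + cos φ₁ · cos φ₂ · sin²(Δλ/2) = 0.459039.
c = 2·atan2(√a, √(1−a)) = 1.48878 rad → d = 6371·c ≈ 9485.03 km.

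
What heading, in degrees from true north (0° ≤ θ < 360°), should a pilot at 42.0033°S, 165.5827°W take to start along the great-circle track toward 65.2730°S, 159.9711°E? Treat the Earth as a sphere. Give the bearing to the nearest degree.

Δλ = 159.9711 − -165.5827 = 325.5538°; wrapped into (−180°, 180°]: -34.4462°.
θ = atan2( sin Δλ · cos φ₂ , cos φ₁ · sin φ₂ − sin φ₁ · cos φ₂ · cos Δλ )
  = atan2(-0.23660, -0.44414) = -151.955° → normalised to [0°, 360°): 208.045°.

208°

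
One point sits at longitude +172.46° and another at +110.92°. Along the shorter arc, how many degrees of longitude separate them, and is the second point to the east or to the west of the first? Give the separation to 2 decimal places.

61.54° west

Raw difference: 110.92 − 172.46 = -61.54°.
Normalise into (−180°, 180°]: -61.54° stays -61.54°.
Negative ⇒ the second point lies to the west; separation 61.54°.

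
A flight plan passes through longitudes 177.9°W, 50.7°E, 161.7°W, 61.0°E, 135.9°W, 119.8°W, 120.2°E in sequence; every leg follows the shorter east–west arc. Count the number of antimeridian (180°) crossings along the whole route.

Leg 1: -177.9° → +50.7°, shortest Δλ = -131.4° (west) — crosses 180°.
Leg 2: +50.7° → -161.7°, shortest Δλ = 147.6° (east) — crosses 180°.
Leg 3: -161.7° → +61.0°, shortest Δλ = -137.3° (west) — crosses 180°.
Leg 4: +61.0° → -135.9°, shortest Δλ = 163.1° (east) — crosses 180°.
Leg 5: -135.9° → -119.8°, shortest Δλ = 16.1° (east) — does not cross 180°.
Leg 6: -119.8° → +120.2°, shortest Δλ = -120.0° (west) — crosses 180°.
Total crossings: 5.

5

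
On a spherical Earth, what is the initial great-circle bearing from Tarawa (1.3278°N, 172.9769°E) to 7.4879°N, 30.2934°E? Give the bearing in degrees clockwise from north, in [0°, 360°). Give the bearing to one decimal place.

283.9°

Δλ = 30.2934 − 172.9769 = -142.6835°.
θ = atan2( sin Δλ · cos φ₂ , cos φ₁ · sin φ₂ − sin φ₁ · cos φ₂ · cos Δλ )
  = atan2(-0.60105, 0.14855) = -76.117° → normalised to [0°, 360°): 283.883°.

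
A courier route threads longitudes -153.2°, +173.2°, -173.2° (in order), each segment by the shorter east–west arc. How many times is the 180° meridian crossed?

Leg 1: -153.2° → +173.2°, shortest Δλ = -33.6° (west) — crosses 180°.
Leg 2: +173.2° → -173.2°, shortest Δλ = 13.6° (east) — crosses 180°.
Total crossings: 2.

2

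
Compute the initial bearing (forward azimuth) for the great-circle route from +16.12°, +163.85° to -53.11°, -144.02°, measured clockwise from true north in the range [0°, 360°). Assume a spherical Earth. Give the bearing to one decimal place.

Δλ = -144.02 − 163.85 = -307.87°; wrapped into (−180°, 180°]: 52.13°.
θ = atan2( sin Δλ · cos φ₂ , cos φ₁ · sin φ₂ − sin φ₁ · cos φ₂ · cos Δλ )
  = atan2(0.47386, -0.87066) = 151.442° → normalised to [0°, 360°): 151.442°.

151.4°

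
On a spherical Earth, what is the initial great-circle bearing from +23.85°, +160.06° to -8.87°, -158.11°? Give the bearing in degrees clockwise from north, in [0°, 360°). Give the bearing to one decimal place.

123.7°

Δλ = -158.11 − 160.06 = -318.17°; wrapped into (−180°, 180°]: 41.83°.
θ = atan2( sin Δλ · cos φ₂ , cos φ₁ · sin φ₂ − sin φ₁ · cos φ₂ · cos Δλ )
  = atan2(0.65895, -0.43871) = 123.655° → normalised to [0°, 360°): 123.655°.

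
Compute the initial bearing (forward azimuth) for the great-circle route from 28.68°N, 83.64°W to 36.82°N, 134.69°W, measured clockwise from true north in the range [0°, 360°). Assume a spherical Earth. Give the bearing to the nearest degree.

Δλ = -134.69 − -83.64 = -51.05°.
θ = atan2( sin Δλ · cos φ₂ , cos φ₁ · sin φ₂ − sin φ₁ · cos φ₂ · cos Δλ )
  = atan2(-0.62256, 0.28426) = -65.459° → normalised to [0°, 360°): 294.541°.

295°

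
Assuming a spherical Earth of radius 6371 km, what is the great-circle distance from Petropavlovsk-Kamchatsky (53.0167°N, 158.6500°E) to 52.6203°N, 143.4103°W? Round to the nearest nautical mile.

Δλ = -143.4103 − 158.6500 = -302.0603°; wrapped into (−180°, 180°]: 57.9397°.
Δφ = 52.6203 − 53.0167 = -0.3964°.
a = sin²(Δφ/2) + cos φ₁ · cos φ₂ · sin²(Δλ/2) = 0.085690.
c = 2·atan2(√a, √(1−a)) = 0.59416 rad → d = 6371·c ≈ 3785.38 km ≈ 2043.94 nmi.

2044 nmi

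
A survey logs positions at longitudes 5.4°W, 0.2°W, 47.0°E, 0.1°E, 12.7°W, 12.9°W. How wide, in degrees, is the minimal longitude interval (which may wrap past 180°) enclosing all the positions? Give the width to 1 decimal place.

59.9°

Sort the longitudes: -12.9°, -12.7°, -5.4°, -0.2°, +0.1°, +47.0°.
Eastward gaps between consecutive values (wrapping around): 0.2°, 7.3°, 5.2°, 0.3°, 46.9°, 300.1°.
Largest gap = 300.1° ⇒ minimal covering band is its complement: 360° − 300.1° = 59.9°.
Band runs from -12.9° eastward to +47.0°.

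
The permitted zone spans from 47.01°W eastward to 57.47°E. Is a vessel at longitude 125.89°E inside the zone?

Band width going east from -47.01° to +57.47°: ((57.47 − -47.01) mod 360) = 104.48°.
Offset of +125.89° east of the west edge: ((125.89 − -47.01) mod 360) = 172.90°.
172.90° > 104.48° ⇒ outside.

No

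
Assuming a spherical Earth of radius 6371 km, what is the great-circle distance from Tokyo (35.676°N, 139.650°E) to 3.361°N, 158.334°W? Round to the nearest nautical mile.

Δλ = -158.334 − 139.650 = -297.984°; wrapped into (−180°, 180°]: 62.016°.
Δφ = 3.361 − 35.676 = -32.315°.
a = sin²(Δφ/2) + cos φ₁ · cos φ₂ · sin²(Δλ/2) = 0.292650.
c = 2·atan2(√a, √(1−a)) = 1.14318 rad → d = 6371·c ≈ 7283.22 km ≈ 3932.62 nmi.

3933 nmi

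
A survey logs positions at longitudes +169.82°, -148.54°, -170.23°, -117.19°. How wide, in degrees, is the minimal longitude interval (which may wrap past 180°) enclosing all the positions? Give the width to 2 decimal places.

Sort the longitudes: -170.23°, -148.54°, -117.19°, +169.82°.
Eastward gaps between consecutive values (wrapping around): 21.69°, 31.35°, 287.01°, 19.95°.
Largest gap = 287.01° ⇒ minimal covering band is its complement: 360° − 287.01° = 72.99°.
Band runs from +169.82° eastward to -117.19°, crossing the antimeridian.

72.99°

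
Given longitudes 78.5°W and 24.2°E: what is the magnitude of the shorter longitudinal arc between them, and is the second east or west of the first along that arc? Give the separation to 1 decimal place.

102.7° east

Raw difference: 24.2 − -78.5 = 102.7°.
Normalise into (−180°, 180°]: 102.7° stays 102.7°.
Positive ⇒ the second point lies to the east; separation 102.7°.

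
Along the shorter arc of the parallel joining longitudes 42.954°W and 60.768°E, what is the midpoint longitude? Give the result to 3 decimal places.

8.907°E

Signed shortest Δλ from -42.954° to +60.768° is +103.722°.
Midpoint longitude = -42.954° + (+103.722°)/2 = -42.954° + 51.861° = +8.907°.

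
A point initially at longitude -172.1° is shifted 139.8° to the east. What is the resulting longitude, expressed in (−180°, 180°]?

-32.3°

Start at -172.1°; shift +139.8° → -32.3°.
-32.3° already lies in (−180°, 180°].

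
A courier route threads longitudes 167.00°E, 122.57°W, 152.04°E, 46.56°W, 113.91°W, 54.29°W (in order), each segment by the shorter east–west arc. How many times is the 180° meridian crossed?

Leg 1: +167.00° → -122.57°, shortest Δλ = 70.43° (east) — crosses 180°.
Leg 2: -122.57° → +152.04°, shortest Δλ = -85.39° (west) — crosses 180°.
Leg 3: +152.04° → -46.56°, shortest Δλ = 161.4° (east) — crosses 180°.
Leg 4: -46.56° → -113.91°, shortest Δλ = -67.35° (west) — does not cross 180°.
Leg 5: -113.91° → -54.29°, shortest Δλ = 59.62° (east) — does not cross 180°.
Total crossings: 3.

3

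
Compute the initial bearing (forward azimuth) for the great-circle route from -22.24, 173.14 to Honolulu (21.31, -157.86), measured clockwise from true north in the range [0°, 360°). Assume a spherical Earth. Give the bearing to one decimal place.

Δλ = -157.86 − 173.14 = -331.00°; wrapped into (−180°, 180°]: 29.00°.
θ = atan2( sin Δλ · cos φ₂ , cos φ₁ · sin φ₂ − sin φ₁ · cos φ₂ · cos Δλ )
  = atan2(0.45166, 0.64478) = 35.011° → normalised to [0°, 360°): 35.011°.

35.0°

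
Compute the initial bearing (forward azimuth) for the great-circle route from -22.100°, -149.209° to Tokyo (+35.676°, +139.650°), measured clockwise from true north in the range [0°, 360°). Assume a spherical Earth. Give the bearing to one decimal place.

Δλ = 139.650 − -149.209 = 288.859°; wrapped into (−180°, 180°]: -71.141°.
θ = atan2( sin Δλ · cos φ₂ , cos φ₁ · sin φ₂ − sin φ₁ · cos φ₂ · cos Δλ )
  = atan2(-0.76872, 0.63914) = -50.259° → normalised to [0°, 360°): 309.741°.

309.7°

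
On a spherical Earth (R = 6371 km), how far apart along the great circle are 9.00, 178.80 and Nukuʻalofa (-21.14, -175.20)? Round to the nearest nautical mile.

1844 nmi

Δλ = -175.20 − 178.80 = -354.00°; wrapped into (−180°, 180°]: 6.00°.
Δφ = -21.14 − 9.00 = -30.14°.
a = sin²(Δφ/2) + cos φ₁ · cos φ₂ · sin²(Δλ/2) = 0.070123.
c = 2·atan2(√a, √(1−a)) = 0.53601 rad → d = 6371·c ≈ 3414.90 km ≈ 1843.90 nmi.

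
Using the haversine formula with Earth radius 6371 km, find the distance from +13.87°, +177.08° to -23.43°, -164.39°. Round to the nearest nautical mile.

Δλ = -164.39 − 177.08 = -341.47°; wrapped into (−180°, 180°]: 18.53°.
Δφ = -23.43 − 13.87 = -37.30°.
a = sin²(Δφ/2) + cos φ₁ · cos φ₂ · sin²(Δλ/2) = 0.125354.
c = 2·atan2(√a, √(1−a)) = 0.72380 rad → d = 6371·c ≈ 4611.35 km ≈ 2489.93 nmi.

2490 nmi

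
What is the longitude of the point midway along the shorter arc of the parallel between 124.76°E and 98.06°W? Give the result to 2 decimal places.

Signed shortest Δλ from +124.76° to -98.06° is +137.18°.
Midpoint longitude = +124.76° + (+137.18°)/2 = +124.76° + 68.59° = +193.35°.
Normalise into (−180°, 180°]: -166.65°.
(The naïve average (+124.76 + -98.06)/2 = 13.35° is on the wrong side of the globe.)

166.65°W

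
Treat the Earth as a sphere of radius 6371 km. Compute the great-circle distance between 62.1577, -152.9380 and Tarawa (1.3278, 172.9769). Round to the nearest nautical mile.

Δλ = 172.9769 − -152.9380 = 325.9149°; wrapped into (−180°, 180°]: -34.0851°.
Δφ = 1.3278 − 62.1577 = -60.8299°.
a = sin²(Δφ/2) + cos φ₁ · cos φ₂ · sin²(Δλ/2) = 0.296404.
c = 2·atan2(√a, √(1−a)) = 1.15142 rad → d = 6371·c ≈ 7335.70 km ≈ 3960.96 nmi.

3961 nmi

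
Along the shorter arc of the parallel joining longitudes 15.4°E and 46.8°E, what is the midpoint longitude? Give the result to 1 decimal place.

31.1°E

Signed shortest Δλ from +15.4° to +46.8° is +31.4°.
Midpoint longitude = +15.4° + (+31.4°)/2 = +15.4° + 15.7° = +31.1°.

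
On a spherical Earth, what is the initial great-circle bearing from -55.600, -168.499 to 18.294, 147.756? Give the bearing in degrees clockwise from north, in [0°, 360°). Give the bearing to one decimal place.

Δλ = 147.756 − -168.499 = 316.255°; wrapped into (−180°, 180°]: -43.745°.
θ = atan2( sin Δλ · cos φ₂ , cos φ₁ · sin φ₂ − sin φ₁ · cos φ₂ · cos Δλ )
  = atan2(-0.65650, 0.74329) = -41.452° → normalised to [0°, 360°): 318.548°.

318.5°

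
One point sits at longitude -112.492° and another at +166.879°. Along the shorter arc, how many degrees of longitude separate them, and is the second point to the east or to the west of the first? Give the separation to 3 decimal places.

Raw difference: 166.879 − -112.492 = 279.371°.
Normalise into (−180°, 180°]: 279.371° − 360° = -80.629°.
Negative ⇒ the second point lies to the west; separation 80.629°.

80.629° west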